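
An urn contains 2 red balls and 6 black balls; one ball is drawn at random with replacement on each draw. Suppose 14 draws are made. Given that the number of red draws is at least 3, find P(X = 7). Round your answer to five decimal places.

X ~ Binomial(14, 0.25). Want P(X=7 | X≥3) = P(X=7) / P(X≥3).
P(X=7) = C(14,7)·0.25^7·0.75^7 = 0.0279612
P(X≥3) = 1 − 0.0178179 − 0.0831504 − 0.1801593 = 0.7188724
Ratio = 0.0279612 / 0.7188724 = 0.0388960

0.03890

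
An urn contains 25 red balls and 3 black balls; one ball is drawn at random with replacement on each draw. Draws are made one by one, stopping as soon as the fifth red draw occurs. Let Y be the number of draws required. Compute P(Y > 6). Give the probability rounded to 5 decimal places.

Needing more than 6 draws ⇔ fewer than 5 successes in the first 6. With X ~ Binomial(6, 0.892857), P(Y > 6) = P(X ≤ 4).
  k=0: C(6,0)·0.892857^0·0.107143^6 = 0.0000015
  k=1: C(6,1)·0.892857^1·0.107143^5 = 0.0000756
  k=2: C(6,2)·0.892857^2·0.107143^4 = 0.0015758
  k=3: C(6,3)·0.892857^3·0.107143^3 = 0.0175092
  k=4: C(6,4)·0.892857^4·0.107143^2 = 0.1094323
P(X ≤ 4) = 0.1285945

0.12859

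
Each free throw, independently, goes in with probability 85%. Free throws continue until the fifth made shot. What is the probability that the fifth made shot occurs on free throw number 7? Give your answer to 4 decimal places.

0.1498

Y = trial on which the fifth success occurs; negative binomial, r=5, p=0.85.
P(Y=7) = C(6,4) · p^5 · (1−p)^2
= 15 · 0.44371 · 0.0225 = 0.149751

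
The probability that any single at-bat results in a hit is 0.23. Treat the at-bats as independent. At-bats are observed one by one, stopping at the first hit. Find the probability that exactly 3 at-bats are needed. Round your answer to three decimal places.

0.136

Geometric (trials to first success), p = 0.23.
P(Y = 3) = (1−p)^2 · p = 0.5929 · 0.23 = 0.13637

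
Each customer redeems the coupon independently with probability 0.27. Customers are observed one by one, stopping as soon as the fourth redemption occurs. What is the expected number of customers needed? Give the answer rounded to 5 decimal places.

14.81481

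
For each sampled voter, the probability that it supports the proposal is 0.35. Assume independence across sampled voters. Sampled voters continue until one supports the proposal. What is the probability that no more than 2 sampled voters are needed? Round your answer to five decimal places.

0.57750

Y = number of sampled voters to the first success; geometric, p = 0.35.
P(Y ≤ 2) = 1 − (1−p)^2 = 1 − 0.4225000 = 0.5775000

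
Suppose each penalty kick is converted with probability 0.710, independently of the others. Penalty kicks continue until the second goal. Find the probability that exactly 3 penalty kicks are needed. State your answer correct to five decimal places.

Y = trial on which the second success occurs; negative binomial, r=2, p=0.71.
P(Y=3) = C(2,1) · p^2 · (1−p)^1
= 2 · 0.5041 · 0.29 = 0.2923780

0.29238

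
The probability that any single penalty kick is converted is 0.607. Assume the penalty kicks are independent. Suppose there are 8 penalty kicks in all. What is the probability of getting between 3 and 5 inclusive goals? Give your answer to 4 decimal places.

0.6242

X ~ Binomial(8, 0.607); P(3 ≤ X ≤ 5) = Σ C(8,k) p^k (1−p)^(8−k) over k:
  k=3: C(8,3)·0.607^3·0.393^5 = 0.117413
  k=4: C(8,4)·0.607^4·0.393^4 = 0.226685
  k=5: C(8,5)·0.607^5·0.393^3 = 0.280097
Total = 0.624196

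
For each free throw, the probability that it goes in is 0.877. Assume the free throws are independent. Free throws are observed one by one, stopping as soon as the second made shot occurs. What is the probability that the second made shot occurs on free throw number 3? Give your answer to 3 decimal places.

Y = trial on which the second success occurs; negative binomial, r=2, p=0.877.
P(Y=3) = C(2,1) · p^2 · (1−p)^1
= 2 · 0.76913 · 0.123 = 0.18921

0.189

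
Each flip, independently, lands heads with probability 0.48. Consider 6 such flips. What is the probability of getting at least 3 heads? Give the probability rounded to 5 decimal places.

0.61804

X ~ Binomial(6, 0.48); P(X ≥ 3) = Σ C(6,k) p^k (1−p)^(6−k) over k:
  k=3: C(6,3)·0.48^3·0.52^3 = 0.3110024
  k=4: C(6,4)·0.48^4·0.52^2 = 0.2153094
  k=5: C(6,5)·0.48^5·0.52^1 = 0.0794988
  k=6: C(6,6)·0.48^6·0.52^0 = 0.0122306
Total = 0.6180412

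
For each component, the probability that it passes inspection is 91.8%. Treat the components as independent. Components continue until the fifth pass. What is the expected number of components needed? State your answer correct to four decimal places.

Y = total components until the fifth success; negative binomial with r=5, p=0.918.
E[Y] = r / p = 5 / 0.918 = 5.446623

5.4466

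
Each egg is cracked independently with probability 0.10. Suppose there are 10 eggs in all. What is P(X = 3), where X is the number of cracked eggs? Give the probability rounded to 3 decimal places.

0.057

X ~ Binomial(n=10, p=0.10).
P(X=3) = C(10,3) · p^3 · (1−p)^7
= 120 · 0.001 · 0.4783 = 0.05740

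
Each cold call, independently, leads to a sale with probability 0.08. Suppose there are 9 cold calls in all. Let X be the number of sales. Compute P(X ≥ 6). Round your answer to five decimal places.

X ~ Binomial(9, 0.08); P(X ≥ 6) = Σ C(9,k) p^k (1−p)^(9−k) over k:
  k=6: C(9,6)·0.08^6·0.92^3 = 0.0000171
  k=7: C(9,7)·0.08^7·0.92^2 = 0.0000006
  k=8: C(9,8)·0.08^8·0.92^1 = 0.0000000
  k=9: C(9,9)·0.08^9·0.92^0 = 0.0000000
Total = 0.0000178

0.00002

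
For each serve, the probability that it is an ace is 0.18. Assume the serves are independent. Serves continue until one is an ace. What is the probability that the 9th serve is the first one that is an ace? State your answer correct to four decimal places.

Geometric (trials to first success), p = 0.18.
P(Y = 9) = (1−p)^8 · p = 0.20441 · 0.18 = 0.036795

0.0368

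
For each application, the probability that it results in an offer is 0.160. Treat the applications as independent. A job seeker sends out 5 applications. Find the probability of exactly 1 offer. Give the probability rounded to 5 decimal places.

0.39830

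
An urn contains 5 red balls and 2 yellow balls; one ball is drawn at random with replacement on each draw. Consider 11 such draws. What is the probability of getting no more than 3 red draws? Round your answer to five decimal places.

0.00306

X ~ Binomial(11, 0.714286); P(X ≤ 3) = Σ C(11,k) p^k (1−p)^(11−k) over k:
  k=0: C(11,0)·0.714286^0·0.285714^11 = 0.0000010
  k=1: C(11,1)·0.714286^1·0.285714^10 = 0.0000285
  k=2: C(11,2)·0.714286^2·0.285714^9 = 0.0003560
  k=3: C(11,3)·0.714286^3·0.285714^8 = 0.0026703
Total = 0.0030558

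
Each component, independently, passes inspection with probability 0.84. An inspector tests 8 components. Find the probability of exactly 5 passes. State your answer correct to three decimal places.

X ~ Binomial(n=8, p=0.84).
P(X=5) = C(8,5) · p^5 · (1−p)^3
= 56 · 0.41821 · 0.004096 = 0.09593

0.096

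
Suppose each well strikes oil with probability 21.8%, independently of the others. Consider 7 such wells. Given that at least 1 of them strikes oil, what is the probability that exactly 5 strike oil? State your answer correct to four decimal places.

X ~ Binomial(7, 0.218). Want P(X=5 | X≥1) = P(X=5) / P(X≥1).
P(X=5) = C(7,5)·0.218^5·0.782^2 = 0.006323
P(X≥1) = 1 − 0.178833 = 0.821167
Ratio = 0.006323 / 0.821167 = 0.007700

0.0077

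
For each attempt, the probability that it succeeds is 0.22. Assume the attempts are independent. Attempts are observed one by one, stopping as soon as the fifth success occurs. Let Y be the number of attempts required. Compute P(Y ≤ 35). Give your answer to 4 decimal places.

0.9103

Finishing within 35 attempts ⇔ at least 5 successes in the first 35. With X ~ Binomial(35, 0.22), P(Y ≤ 35) = 1 − P(X ≤ 4).
  k=0: C(35,0)·0.22^0·0.78^35 = 0.000167
  k=1: C(35,1)·0.22^1·0.78^34 = 0.001651
  k=2: C(35,2)·0.22^2·0.78^33 = 0.007916
  k=3: C(35,3)·0.22^3·0.78^32 = 0.024559
  k=4: C(35,4)·0.22^4·0.78^31 = 0.055414
1 − 0.089707 = 0.910293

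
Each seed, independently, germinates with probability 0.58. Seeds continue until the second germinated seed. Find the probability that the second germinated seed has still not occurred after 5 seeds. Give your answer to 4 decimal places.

Needing more than 5 seeds ⇔ fewer than 2 successes in the first 5. With X ~ Binomial(5, 0.58), P(Y > 5) = P(X ≤ 1).
  k=0: C(5,0)·0.58^0·0.42^5 = 0.013069
  k=1: C(5,1)·0.58^1·0.42^4 = 0.090239
P(X ≤ 1) = 0.103308

0.1033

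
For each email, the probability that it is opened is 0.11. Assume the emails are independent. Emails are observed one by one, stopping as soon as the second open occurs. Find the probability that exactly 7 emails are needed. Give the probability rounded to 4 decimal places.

Y = trial on which the second success occurs; negative binomial, r=2, p=0.11.
P(Y=7) = C(6,1) · p^2 · (1−p)^5
= 6 · 0.0121 · 0.55841 = 0.040540

0.0405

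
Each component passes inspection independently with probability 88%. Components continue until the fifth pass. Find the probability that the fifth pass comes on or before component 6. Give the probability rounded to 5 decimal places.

0.84437

Finishing within 6 components ⇔ at least 5 successes in the first 6. With X ~ Binomial(6, 0.88), P(Y ≤ 6) = 1 − P(X ≤ 4).
  k=0: C(6,0)·0.88^0·0.12^6 = 0.0000030
  k=1: C(6,1)·0.88^1·0.12^5 = 0.0001314
  k=2: C(6,2)·0.88^2·0.12^4 = 0.0024087
  k=3: C(6,3)·0.88^3·0.12^3 = 0.0235517
  k=4: C(6,4)·0.88^4·0.12^2 = 0.1295342
1 − 0.1556289 = 0.8443711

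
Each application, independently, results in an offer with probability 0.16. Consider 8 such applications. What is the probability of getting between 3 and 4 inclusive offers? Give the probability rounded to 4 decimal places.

X ~ Binomial(8, 0.16); P(3 ≤ X ≤ 4) = Σ C(8,k) p^k (1−p)^(8−k) over k:
  k=3: C(8,3)·0.16^3·0.84^5 = 0.095928
  k=4: C(8,4)·0.16^4·0.84^4 = 0.022840
Total = 0.118768

0.1188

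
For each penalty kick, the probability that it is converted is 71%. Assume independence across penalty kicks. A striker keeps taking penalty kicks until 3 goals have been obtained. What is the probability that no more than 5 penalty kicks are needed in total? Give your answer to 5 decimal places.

Finishing within 5 penalty kicks ⇔ at least 3 successes in the first 5. With X ~ Binomial(5, 0.71), P(Y ≤ 5) = 1 − P(X ≤ 2).
  k=0: C(5,0)·0.71^0·0.29^5 = 0.0020511
  k=1: C(5,1)·0.71^1·0.29^4 = 0.0251085
  k=2: C(5,2)·0.71^2·0.29^3 = 0.1229449
1 − 0.1501045 = 0.8498955

0.84990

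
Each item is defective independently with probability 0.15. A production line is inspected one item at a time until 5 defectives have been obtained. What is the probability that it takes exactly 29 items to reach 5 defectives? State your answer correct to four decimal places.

Y = trial on which the fifth success occurs; negative binomial, r=5, p=0.15.
P(Y=29) = C(28,4) · p^5 · (1−p)^24
= 20475 · 7.5937e-05 · 0.020233 = 0.031458

0.0315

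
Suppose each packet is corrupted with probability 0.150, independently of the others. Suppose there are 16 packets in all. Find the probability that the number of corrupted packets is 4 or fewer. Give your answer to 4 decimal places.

0.9209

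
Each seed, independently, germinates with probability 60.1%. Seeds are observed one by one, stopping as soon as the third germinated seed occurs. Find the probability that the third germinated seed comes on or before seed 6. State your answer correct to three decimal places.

0.822

Finishing within 6 seeds ⇔ at least 3 successes in the first 6. With X ~ Binomial(6, 0.601), P(Y ≤ 6) = 1 − P(X ≤ 2).
  k=0: C(6,0)·0.601^0·0.399^6 = 0.00403
  k=1: C(6,1)·0.601^1·0.399^5 = 0.03647
  k=2: C(6,2)·0.601^2·0.399^4 = 0.13732
1 − 0.17782 = 0.82218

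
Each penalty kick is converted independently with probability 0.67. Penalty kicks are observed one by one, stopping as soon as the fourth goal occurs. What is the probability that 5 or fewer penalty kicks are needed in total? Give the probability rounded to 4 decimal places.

Finishing within 5 penalty kicks ⇔ at least 4 successes in the first 5. With X ~ Binomial(5, 0.67), P(Y ≤ 5) = 1 − P(X ≤ 3).
  k=0: C(5,0)·0.67^0·0.33^5 = 0.003914
  k=1: C(5,1)·0.67^1·0.33^4 = 0.039728
  k=2: C(5,2)·0.67^2·0.33^3 = 0.161321
  k=3: C(5,3)·0.67^3·0.33^2 = 0.327531
1 − 0.532494 = 0.467506

0.4675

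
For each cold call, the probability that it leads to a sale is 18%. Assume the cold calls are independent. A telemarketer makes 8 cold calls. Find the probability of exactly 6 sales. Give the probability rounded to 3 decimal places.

X ~ Binomial(n=8, p=0.18).
P(X=6) = C(8,6) · p^6 · (1−p)^2
= 28 · 3.4012e-05 · 0.6724 = 0.00064

0.001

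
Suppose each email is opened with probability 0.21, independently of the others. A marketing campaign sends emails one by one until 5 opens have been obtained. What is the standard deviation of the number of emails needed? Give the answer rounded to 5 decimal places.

9.46410

Y = total emails until the fifth success; negative binomial with r=5, p=0.21.
SD(Y) = √[r(1−p)/p²] = √(89.5691610) = 9.4640985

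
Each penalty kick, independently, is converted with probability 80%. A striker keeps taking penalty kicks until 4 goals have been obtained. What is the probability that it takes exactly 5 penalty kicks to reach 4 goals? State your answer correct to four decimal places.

Y = trial on which the fourth success occurs; negative binomial, r=4, p=0.80.
P(Y=5) = C(4,3) · p^4 · (1−p)^1
= 4 · 0.4096 · 0.2 = 0.327680

0.3277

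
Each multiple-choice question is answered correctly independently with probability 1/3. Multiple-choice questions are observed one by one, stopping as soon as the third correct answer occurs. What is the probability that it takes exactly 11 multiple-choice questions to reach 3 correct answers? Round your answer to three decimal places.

Y = trial on which the third success occurs; negative binomial, r=3, p=0.333333.
P(Y=11) = C(10,2) · p^3 · (1−p)^8
= 45 · 0.037037 · 0.039018 = 0.06503

0.065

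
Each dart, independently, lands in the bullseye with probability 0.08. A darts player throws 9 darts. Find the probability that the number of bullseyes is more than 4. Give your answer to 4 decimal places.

0.0003

X ~ Binomial(9, 0.08); P(X ≥ 5) = Σ C(9,k) p^k (1−p)^(9−k) over k:
  k=5: C(9,5)·0.08^5·0.92^4 = 0.000296
  k=6: C(9,6)·0.08^6·0.92^3 = 0.000017
  k=7: C(9,7)·0.08^7·0.92^2 = 0.000001
  k=8: C(9,8)·0.08^8·0.92^1 = 0.000000
  k=9: C(9,9)·0.08^9·0.92^0 = 0.000000
Total = 0.000314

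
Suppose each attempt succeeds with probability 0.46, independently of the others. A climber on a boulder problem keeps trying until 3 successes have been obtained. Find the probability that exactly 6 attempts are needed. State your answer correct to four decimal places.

Y = trial on which the third success occurs; negative binomial, r=3, p=0.46.
P(Y=6) = C(5,2) · p^3 · (1−p)^3
= 10 · 0.097336 · 0.15746 = 0.153269

0.1533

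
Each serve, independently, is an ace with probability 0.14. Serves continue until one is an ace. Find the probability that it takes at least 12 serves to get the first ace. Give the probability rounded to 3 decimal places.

Y = number of serves to the first success; geometric, p = 0.14.
P(Y > 11) = P(first 11 all fail) = (1−p)^11 = 0.19032

0.190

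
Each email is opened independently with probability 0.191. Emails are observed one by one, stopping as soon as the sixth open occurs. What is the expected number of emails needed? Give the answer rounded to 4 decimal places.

31.4136

Y = total emails until the sixth success; negative binomial with r=6, p=0.191.
E[Y] = r / p = 6 / 0.191 = 31.413613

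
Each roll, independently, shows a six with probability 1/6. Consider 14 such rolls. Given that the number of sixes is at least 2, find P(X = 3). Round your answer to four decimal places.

X ~ Binomial(14, 0.166667). Want P(X=3 | X≥2) = P(X=3) / P(X≥2).
P(X=3) = C(14,3)·0.166667^3·0.833333^11 = 0.226806
P(X≥2) = 1 − 0.077887 − 0.218082 = 0.704031
Ratio = 0.226806 / 0.704031 = 0.322153

0.3222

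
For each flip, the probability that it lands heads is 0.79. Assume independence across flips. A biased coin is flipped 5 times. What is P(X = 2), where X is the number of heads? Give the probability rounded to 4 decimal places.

X ~ Binomial(n=5, p=0.79).
P(X=2) = C(5,2) · p^2 · (1−p)^3
= 10 · 0.6241 · 0.009261 = 0.057798

0.0578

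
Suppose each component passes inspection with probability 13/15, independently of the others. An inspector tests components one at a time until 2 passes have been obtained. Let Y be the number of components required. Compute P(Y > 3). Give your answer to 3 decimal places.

0.049

Needing more than 3 components ⇔ fewer than 2 successes in the first 3. With X ~ Binomial(3, 0.866667), P(Y > 3) = P(X ≤ 1).
  k=0: C(3,0)·0.866667^0·0.133333^3 = 0.00237
  k=1: C(3,1)·0.866667^1·0.133333^2 = 0.04622
P(X ≤ 1) = 0.04859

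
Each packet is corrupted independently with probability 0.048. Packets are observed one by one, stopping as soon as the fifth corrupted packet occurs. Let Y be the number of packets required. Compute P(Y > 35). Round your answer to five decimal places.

Needing more than 35 packets ⇔ fewer than 5 successes in the first 35. With X ~ Binomial(35, 0.048), P(Y > 35) = P(X ≤ 4).
  k=0: C(35,0)·0.048^0·0.952^35 = 0.1787694
  k=1: C(35,1)·0.048^1·0.952^34 = 0.3154754
  k=2: C(35,2)·0.048^2·0.952^33 = 0.2704075
  k=3: C(35,3)·0.048^3·0.952^32 = 0.1499739
  k=4: C(35,4)·0.048^4·0.952^31 = 0.0604937
P(X ≤ 4) = 0.9751199

0.97512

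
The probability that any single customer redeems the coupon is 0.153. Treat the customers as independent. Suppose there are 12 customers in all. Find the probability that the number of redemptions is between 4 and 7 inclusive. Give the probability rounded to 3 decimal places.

0.098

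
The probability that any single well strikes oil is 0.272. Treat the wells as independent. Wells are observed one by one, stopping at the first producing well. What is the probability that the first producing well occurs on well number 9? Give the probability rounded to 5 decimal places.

Geometric (trials to first success), p = 0.272.
P(Y = 9) = (1−p)^8 · p = 0.078895 · 0.272 = 0.0214595

0.02146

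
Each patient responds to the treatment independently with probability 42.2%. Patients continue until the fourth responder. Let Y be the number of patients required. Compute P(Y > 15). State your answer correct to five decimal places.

Needing more than 15 patients ⇔ fewer than 4 successes in the first 15. With X ~ Binomial(15, 0.422), P(Y > 15) = P(X ≤ 3).
  k=0: C(15,0)·0.422^0·0.578^15 = 0.0002685
  k=1: C(15,1)·0.422^1·0.578^14 = 0.0029403
  k=2: C(15,2)·0.422^2·0.578^13 = 0.0150271
  k=3: C(15,3)·0.422^3·0.578^12 = 0.0475426
P(X ≤ 3) = 0.0657785

0.06578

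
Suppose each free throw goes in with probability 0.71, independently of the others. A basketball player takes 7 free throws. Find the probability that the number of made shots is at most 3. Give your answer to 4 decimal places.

0.1134

X ~ Binomial(7, 0.71); P(X ≤ 3) = Σ C(7,k) p^k (1−p)^(7−k) over k:
  k=0: C(7,0)·0.71^0·0.29^7 = 0.000172
  k=1: C(7,1)·0.71^1·0.29^6 = 0.002956
  k=2: C(7,2)·0.71^2·0.29^5 = 0.021713
  k=3: C(7,3)·0.71^3·0.29^4 = 0.088600
Total = 0.113442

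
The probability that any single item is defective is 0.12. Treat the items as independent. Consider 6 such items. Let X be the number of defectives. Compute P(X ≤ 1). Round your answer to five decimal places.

X ~ Binomial(6, 0.12); P(X ≤ 1) = Σ C(6,k) p^k (1−p)^(6−k) over k:
  k=0: C(6,0)·0.12^0·0.88^6 = 0.4644041
  k=1: C(6,1)·0.12^1·0.88^5 = 0.3799670
Total = 0.8443711

0.84437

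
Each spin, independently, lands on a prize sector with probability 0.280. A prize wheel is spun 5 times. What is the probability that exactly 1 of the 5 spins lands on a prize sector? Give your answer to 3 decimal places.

X ~ Binomial(n=5, p=0.28).
P(X=1) = C(5,1) · p^1 · (1−p)^4
= 5 · 0.28 · 0.26874 = 0.37623

0.376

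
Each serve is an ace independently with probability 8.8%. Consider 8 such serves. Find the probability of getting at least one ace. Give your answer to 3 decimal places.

P(at least one) = 1 − P(none) = 1 − (1 − 0.088)^8
= 1 − 0.47858 = 0.52142

0.521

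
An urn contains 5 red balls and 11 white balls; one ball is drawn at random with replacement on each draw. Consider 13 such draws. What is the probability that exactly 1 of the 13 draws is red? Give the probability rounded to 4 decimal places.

0.0453

X ~ Binomial(n=13, p=0.3125).
P(X=1) = C(13,1) · p^1 · (1−p)^12
= 13 · 0.3125 · 0.01115 = 0.045297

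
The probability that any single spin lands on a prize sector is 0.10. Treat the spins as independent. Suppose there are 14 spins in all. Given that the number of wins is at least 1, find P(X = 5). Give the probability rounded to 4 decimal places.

0.0101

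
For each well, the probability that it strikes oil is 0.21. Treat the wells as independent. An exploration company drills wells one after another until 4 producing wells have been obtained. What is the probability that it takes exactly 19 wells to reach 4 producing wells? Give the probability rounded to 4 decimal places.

0.0462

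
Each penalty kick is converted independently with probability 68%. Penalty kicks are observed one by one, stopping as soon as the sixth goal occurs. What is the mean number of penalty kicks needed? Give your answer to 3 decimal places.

Y = total penalty kicks until the sixth success; negative binomial with r=6, p=0.68.
E[Y] = r / p = 6 / 0.68 = 8.82353

8.824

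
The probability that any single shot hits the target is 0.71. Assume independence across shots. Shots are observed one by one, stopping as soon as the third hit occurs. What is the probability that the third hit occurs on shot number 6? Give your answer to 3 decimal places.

Y = trial on which the third success occurs; negative binomial, r=3, p=0.71.
P(Y=6) = C(5,2) · p^3 · (1−p)^3
= 10 · 0.35791 · 0.024389 = 0.08729

0.087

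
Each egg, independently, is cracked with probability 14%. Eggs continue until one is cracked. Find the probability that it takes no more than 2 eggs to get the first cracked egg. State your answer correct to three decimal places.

Y = number of eggs to the first success; geometric, p = 0.14.
P(Y ≤ 2) = 1 − (1−p)^2 = 1 − 0.73960 = 0.26040

0.260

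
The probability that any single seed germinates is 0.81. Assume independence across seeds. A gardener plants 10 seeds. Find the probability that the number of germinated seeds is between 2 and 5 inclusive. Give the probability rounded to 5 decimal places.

0.02663

X ~ Binomial(10, 0.81); P(2 ≤ X ≤ 5) = Σ C(10,k) p^k (1−p)^(10−k) over k:
  k=2: C(10,2)·0.81^2·0.19^8 = 0.0000501
  k=3: C(10,3)·0.81^3·0.19^7 = 0.0005700
  k=4: C(10,4)·0.81^4·0.19^6 = 0.0042529
  k=5: C(10,5)·0.81^5·0.19^5 = 0.0217567
Total = 0.0266298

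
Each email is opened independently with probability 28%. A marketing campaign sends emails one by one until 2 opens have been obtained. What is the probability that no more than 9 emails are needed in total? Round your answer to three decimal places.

0.766

Finishing within 9 emails ⇔ at least 2 successes in the first 9. With X ~ Binomial(9, 0.28), P(Y ≤ 9) = 1 − P(X ≤ 1).
  k=0: C(9,0)·0.28^0·0.72^9 = 0.05200
  k=1: C(9,1)·0.28^1·0.72^8 = 0.18200
1 − 0.23399 = 0.76601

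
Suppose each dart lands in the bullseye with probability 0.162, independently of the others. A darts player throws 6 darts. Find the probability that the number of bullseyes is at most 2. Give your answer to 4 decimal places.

0.9421

X ~ Binomial(6, 0.162); P(X ≤ 2) = Σ C(6,k) p^k (1−p)^(6−k) over k:
  k=0: C(6,0)·0.162^0·0.838^6 = 0.346309
  k=1: C(6,1)·0.162^1·0.838^5 = 0.401686
  k=2: C(6,2)·0.162^2·0.838^4 = 0.194132
Total = 0.942127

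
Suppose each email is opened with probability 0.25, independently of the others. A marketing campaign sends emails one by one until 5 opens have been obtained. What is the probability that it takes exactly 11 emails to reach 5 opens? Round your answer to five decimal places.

0.03650

Y = trial on which the fifth success occurs; negative binomial, r=5, p=0.25.
P(Y=11) = C(10,4) · p^5 · (1−p)^6
= 210 · 0.00097656 · 0.17798 = 0.0364995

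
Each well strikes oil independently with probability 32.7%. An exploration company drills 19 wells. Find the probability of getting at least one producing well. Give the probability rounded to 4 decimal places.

P(at least one) = 1 − P(none) = 1 − (1 − 0.327)^19
= 1 − 0.000540 = 0.999460

0.9995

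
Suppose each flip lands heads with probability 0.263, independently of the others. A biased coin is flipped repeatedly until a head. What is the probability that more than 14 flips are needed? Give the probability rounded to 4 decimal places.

Y = number of flips to the first success; geometric, p = 0.263.
P(Y > 14) = P(first 14 all fail) = (1−p)^14 = 0.013949

0.0139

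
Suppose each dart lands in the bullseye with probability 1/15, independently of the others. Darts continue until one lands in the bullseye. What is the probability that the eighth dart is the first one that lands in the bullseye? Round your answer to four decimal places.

Geometric (trials to first success), p = 0.066667.
P(Y = 8) = (1−p)^7 · p = 0.61696 · 0.066667 = 0.041131

0.0411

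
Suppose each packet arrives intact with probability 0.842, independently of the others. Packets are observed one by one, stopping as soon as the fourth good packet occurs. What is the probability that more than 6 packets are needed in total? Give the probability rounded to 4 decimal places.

Needing more than 6 packets ⇔ fewer than 4 successes in the first 6. With X ~ Binomial(6, 0.842), P(Y > 6) = P(X ≤ 3).
  k=0: C(6,0)·0.842^0·0.158^6 = 0.000016
  k=1: C(6,1)·0.842^1·0.158^5 = 0.000497
  k=2: C(6,2)·0.842^2·0.158^4 = 0.006627
  k=3: C(6,3)·0.842^3·0.158^3 = 0.047091
P(X ≤ 3) = 0.054231

0.0542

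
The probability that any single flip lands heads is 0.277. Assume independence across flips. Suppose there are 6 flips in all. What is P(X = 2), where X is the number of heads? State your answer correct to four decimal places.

0.3145

X ~ Binomial(n=6, p=0.277).
P(X=2) = C(6,2) · p^2 · (1−p)^4
= 15 · 0.076729 · 0.27325 = 0.314488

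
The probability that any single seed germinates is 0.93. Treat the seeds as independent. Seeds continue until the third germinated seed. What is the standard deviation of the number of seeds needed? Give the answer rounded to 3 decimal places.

Y = total seeds until the third success; negative binomial with r=3, p=0.93.
SD(Y) = √[r(1−p)/p²] = √(0.24280) = 0.49275

0.493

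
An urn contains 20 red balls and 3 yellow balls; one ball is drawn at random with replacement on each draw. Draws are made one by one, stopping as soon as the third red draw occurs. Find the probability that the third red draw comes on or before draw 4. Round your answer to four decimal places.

0.9148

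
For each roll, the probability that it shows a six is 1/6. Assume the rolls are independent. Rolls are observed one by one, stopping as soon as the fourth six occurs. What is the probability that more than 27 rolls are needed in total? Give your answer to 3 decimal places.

0.319

Needing more than 27 rolls ⇔ fewer than 4 successes in the first 27. With X ~ Binomial(27, 0.166667), P(Y > 27) = P(X ≤ 3).
  k=0: C(27,0)·0.166667^0·0.833333^27 = 0.00728
  k=1: C(27,1)·0.166667^1·0.833333^26 = 0.03931
  k=2: C(27,2)·0.166667^2·0.833333^25 = 0.10221
  k=3: C(27,3)·0.166667^3·0.833333^24 = 0.17034
P(X ≤ 3) = 0.31914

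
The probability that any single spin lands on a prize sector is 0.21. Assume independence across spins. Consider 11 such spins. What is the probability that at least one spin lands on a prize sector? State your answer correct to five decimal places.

0.92520

P(at least one) = 1 − P(none) = 1 − (1 − 0.21)^11
= 1 − 0.0747994 = 0.9252006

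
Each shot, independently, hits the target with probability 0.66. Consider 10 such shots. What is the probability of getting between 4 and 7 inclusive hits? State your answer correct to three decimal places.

X ~ Binomial(10, 0.66); P(4 ≤ X ≤ 7) = Σ C(10,k) p^k (1−p)^(10−k) over k:
  k=4: C(10,4)·0.66^4·0.34^6 = 0.06156
  k=5: C(10,5)·0.66^5·0.34^5 = 0.14339
  k=6: C(10,6)·0.66^6·0.34^4 = 0.23195
  k=7: C(10,7)·0.66^7·0.34^3 = 0.25729
Total = 0.69419

0.694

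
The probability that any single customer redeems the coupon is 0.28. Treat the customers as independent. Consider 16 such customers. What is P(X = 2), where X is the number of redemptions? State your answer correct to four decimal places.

0.0947

X ~ Binomial(n=16, p=0.28).
P(X=2) = C(16,2) · p^2 · (1−p)^14
= 120 · 0.0784 · 0.010061 = 0.094657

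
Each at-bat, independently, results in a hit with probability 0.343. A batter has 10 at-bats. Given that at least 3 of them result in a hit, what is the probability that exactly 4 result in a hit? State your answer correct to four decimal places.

X ~ Binomial(10, 0.343). Want P(X=4 | X≥3) = P(X=4) / P(X≥3).
P(X=4) = C(10,4)·0.343^4·0.657^6 = 0.233770
P(X≥3) = 1 − 0.014985 − 0.078232 − 0.183791 = 0.722993
Ratio = 0.233770 / 0.722993 = 0.323336

0.3233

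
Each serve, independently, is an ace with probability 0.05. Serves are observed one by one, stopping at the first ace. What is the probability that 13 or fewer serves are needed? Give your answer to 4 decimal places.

0.4867

Y = number of serves to the first success; geometric, p = 0.05.
P(Y ≤ 13) = 1 − (1−p)^13 = 1 − 0.513342 = 0.486658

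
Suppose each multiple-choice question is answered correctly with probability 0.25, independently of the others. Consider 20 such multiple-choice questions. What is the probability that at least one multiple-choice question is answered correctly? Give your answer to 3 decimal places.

P(at least one) = 1 − P(none) = 1 − (1 − 0.25)^20
= 1 − 0.00317 = 0.99683

0.997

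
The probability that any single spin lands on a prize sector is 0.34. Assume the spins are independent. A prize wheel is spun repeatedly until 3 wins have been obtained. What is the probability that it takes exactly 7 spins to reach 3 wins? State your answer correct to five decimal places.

0.11187

Y = trial on which the third success occurs; negative binomial, r=3, p=0.34.
P(Y=7) = C(6,2) · p^3 · (1−p)^4
= 15 · 0.039304 · 0.18975 = 0.1118675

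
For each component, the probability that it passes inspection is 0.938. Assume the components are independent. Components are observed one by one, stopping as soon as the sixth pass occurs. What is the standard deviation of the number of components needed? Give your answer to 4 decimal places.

0.6502

Y = total components until the sixth success; negative binomial with r=6, p=0.938.
SD(Y) = √[r(1−p)/p²] = √(0.422802) = 0.650232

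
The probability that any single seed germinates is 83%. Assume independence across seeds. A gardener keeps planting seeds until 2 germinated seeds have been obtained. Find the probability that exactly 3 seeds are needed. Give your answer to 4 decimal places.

Y = trial on which the second success occurs; negative binomial, r=2, p=0.83.
P(Y=3) = C(2,1) · p^2 · (1−p)^1
= 2 · 0.6889 · 0.17 = 0.234226

0.2342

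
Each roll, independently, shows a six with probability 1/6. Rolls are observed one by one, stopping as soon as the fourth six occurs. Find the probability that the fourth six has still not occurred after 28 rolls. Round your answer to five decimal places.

Needing more than 28 rolls ⇔ fewer than 4 successes in the first 28. With X ~ Binomial(28, 0.166667), P(Y > 28) = P(X ≤ 3).
  k=0: C(28,0)·0.166667^0·0.833333^28 = 0.0060663
  k=1: C(28,1)·0.166667^1·0.833333^27 = 0.0339714
  k=2: C(28,2)·0.166667^2·0.833333^26 = 0.0917227
  k=3: C(28,3)·0.166667^3·0.833333^25 = 0.1589860
P(X ≤ 3) = 0.2907464

0.29075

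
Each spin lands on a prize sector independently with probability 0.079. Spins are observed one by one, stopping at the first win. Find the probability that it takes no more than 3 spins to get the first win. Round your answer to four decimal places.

0.2188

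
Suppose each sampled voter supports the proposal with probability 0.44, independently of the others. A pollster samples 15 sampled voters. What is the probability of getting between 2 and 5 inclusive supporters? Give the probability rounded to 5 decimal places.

0.28480

X ~ Binomial(15, 0.44); P(2 ≤ X ≤ 5) = Σ C(15,k) p^k (1−p)^(15−k) over k:
  k=2: C(15,2)·0.44^2·0.56^13 = 0.0108278
  k=3: C(15,3)·0.44^3·0.56^12 = 0.0368660
  k=4: C(15,4)·0.44^4·0.56^11 = 0.0868984
  k=5: C(15,5)·0.44^5·0.56^10 = 0.1502100
Total = 0.2848022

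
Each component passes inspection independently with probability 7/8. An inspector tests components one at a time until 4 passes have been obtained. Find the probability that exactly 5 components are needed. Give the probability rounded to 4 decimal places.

Y = trial on which the fourth success occurs; negative binomial, r=4, p=0.875.
P(Y=5) = C(4,3) · p^4 · (1−p)^1
= 4 · 0.58618 · 0.125 = 0.293091

0.2931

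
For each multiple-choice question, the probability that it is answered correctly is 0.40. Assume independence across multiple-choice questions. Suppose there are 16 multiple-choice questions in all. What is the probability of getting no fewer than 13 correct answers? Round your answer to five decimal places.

X ~ Binomial(16, 0.40); P(X ≥ 13) = Σ C(16,k) p^k (1−p)^(16−k) over k:
  k=13: C(16,13)·0.40^13·0.60^3 = 0.0008117
  k=14: C(16,14)·0.40^14·0.60^2 = 0.0001160
  k=15: C(16,15)·0.40^15·0.60^1 = 0.0000103
  k=16: C(16,16)·0.40^16·0.60^0 = 0.0000004
Total = 0.0009385

0.00094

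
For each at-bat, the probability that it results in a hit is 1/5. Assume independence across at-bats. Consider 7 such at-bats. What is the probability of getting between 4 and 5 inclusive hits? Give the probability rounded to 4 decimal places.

0.0330

X ~ Binomial(7, 0.20); P(4 ≤ X ≤ 5) = Σ C(7,k) p^k (1−p)^(7−k) over k:
  k=4: C(7,4)·0.20^4·0.80^3 = 0.028672
  k=5: C(7,5)·0.20^5·0.80^2 = 0.004301
Total = 0.032973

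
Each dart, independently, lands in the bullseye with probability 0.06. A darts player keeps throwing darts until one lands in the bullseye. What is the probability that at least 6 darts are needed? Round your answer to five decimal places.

0.73390

Y = number of darts to the first success; geometric, p = 0.06.
P(Y > 5) = P(first 5 all fail) = (1−p)^5 = 0.7339040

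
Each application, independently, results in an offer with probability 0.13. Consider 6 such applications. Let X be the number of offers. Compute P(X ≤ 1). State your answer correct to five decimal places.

0.82239

X ~ Binomial(6, 0.13); P(X ≤ 1) = Σ C(6,k) p^k (1−p)^(6−k) over k:
  k=0: C(6,0)·0.13^0·0.87^6 = 0.4336262
  k=1: C(6,1)·0.13^1·0.87^5 = 0.3887683
Total = 0.8223945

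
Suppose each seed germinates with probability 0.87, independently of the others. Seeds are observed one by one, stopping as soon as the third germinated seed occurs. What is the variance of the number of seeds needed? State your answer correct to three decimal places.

0.515

Y = total seeds until the third success; negative binomial with r=3, p=0.87.
Var(Y) = r(1−p)/p² = 3·0.13 / 0.87² = 0.51526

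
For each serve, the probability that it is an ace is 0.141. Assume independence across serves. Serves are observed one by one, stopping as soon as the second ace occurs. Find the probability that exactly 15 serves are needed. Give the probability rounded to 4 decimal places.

0.0386

Y = trial on which the second success occurs; negative binomial, r=2, p=0.141.
P(Y=15) = C(14,1) · p^2 · (1−p)^13
= 14 · 0.019881 · 0.13865 = 0.038590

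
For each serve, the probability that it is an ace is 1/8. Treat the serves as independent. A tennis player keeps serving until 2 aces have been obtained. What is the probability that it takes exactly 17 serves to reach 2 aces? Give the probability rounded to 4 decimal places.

0.0337

Y = trial on which the second success occurs; negative binomial, r=2, p=0.125.
P(Y=17) = C(16,1) · p^2 · (1−p)^15
= 16 · 0.015625 · 0.13493 = 0.033733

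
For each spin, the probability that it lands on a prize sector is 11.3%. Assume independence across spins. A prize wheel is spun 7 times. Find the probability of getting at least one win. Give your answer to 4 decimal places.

0.5680

P(at least one) = 1 − P(none) = 1 − (1 − 0.113)^7
= 1 − 0.431982 = 0.568018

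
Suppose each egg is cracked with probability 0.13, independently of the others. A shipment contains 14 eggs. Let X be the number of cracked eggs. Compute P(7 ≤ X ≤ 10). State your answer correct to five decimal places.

X ~ Binomial(14, 0.13); P(7 ≤ X ≤ 10) = Σ C(14,k) p^k (1−p)^(14−k) over k:
  k=7: C(14,7)·0.13^7·0.87^7 = 0.0008124
  k=8: C(14,8)·0.13^8·0.87^6 = 0.0001062
  k=9: C(14,9)·0.13^9·0.87^5 = 0.0000106
  k=10: C(14,10)·0.13^10·0.87^4 = 0.0000008
Total = 0.0009300

0.00093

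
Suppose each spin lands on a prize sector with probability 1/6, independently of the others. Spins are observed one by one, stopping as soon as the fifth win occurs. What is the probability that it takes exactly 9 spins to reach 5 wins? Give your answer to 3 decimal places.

Y = trial on which the fifth success occurs; negative binomial, r=5, p=0.166667.
P(Y=9) = C(8,4) · p^5 · (1−p)^4
= 70 · 0.0001286 · 0.48225 = 0.00434

0.004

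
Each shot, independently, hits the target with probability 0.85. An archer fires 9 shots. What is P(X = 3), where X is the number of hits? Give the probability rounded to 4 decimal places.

0.0006

X ~ Binomial(n=9, p=0.85).
P(X=3) = C(9,3) · p^3 · (1−p)^6
= 84 · 0.61413 · 1.1391e-05 = 0.000588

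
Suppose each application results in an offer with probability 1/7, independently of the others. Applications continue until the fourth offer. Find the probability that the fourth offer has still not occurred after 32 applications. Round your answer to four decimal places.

Needing more than 32 applications ⇔ fewer than 4 successes in the first 32. With X ~ Binomial(32, 0.142857), P(Y > 32) = P(X ≤ 3).
  k=0: C(32,0)·0.142857^0·0.857143^32 = 0.007206
  k=1: C(32,1)·0.142857^1·0.857143^31 = 0.038433
  k=2: C(32,2)·0.142857^2·0.857143^30 = 0.099285
  k=3: C(32,3)·0.142857^3·0.857143^29 = 0.165474
P(X ≤ 3) = 0.310398

0.3104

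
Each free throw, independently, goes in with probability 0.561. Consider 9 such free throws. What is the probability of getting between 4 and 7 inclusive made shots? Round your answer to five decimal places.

X ~ Binomial(9, 0.561); P(4 ≤ X ≤ 7) = Σ C(9,k) p^k (1−p)^(9−k) over k:
  k=4: C(9,4)·0.561^4·0.439^5 = 0.2034907
  k=5: C(9,5)·0.561^5·0.439^4 = 0.2600417
  k=6: C(9,6)·0.561^6·0.439^3 = 0.2215389
  k=7: C(9,7)·0.561^7·0.439^2 = 0.1213309
Total = 0.8064022

0.80640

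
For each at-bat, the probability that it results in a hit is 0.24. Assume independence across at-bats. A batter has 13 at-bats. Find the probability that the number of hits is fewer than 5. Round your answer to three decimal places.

0.818

X ~ Binomial(13, 0.24); P(X ≤ 4) = Σ C(13,k) p^k (1−p)^(13−k) over k:
  k=0: C(13,0)·0.24^0·0.76^13 = 0.02822
  k=1: C(13,1)·0.24^1·0.76^12 = 0.11586
  k=2: C(13,2)·0.24^2·0.76^11 = 0.21952
  k=3: C(13,3)·0.24^3·0.76^10 = 0.25418
  k=4: C(13,4)·0.24^4·0.76^9 = 0.20067
Total = 0.81844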